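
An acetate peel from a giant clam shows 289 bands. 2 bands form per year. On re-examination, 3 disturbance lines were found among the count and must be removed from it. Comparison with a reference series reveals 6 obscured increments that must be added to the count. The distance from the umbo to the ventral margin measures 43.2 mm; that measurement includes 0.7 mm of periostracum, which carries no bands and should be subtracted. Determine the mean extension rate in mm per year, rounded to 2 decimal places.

0.29 mm per year

Correcting the raw count gives 289 − 3 + 6 = 292 true bands.
Dividing by 2 bands per year: 292 / 2 = 146 years.
Removing the 0.7 mm offcut leaves 43.2 − 0.7 = 42.5 mm.
Extension rate ≈ 42.5 / 146 = 0.29 mm per year.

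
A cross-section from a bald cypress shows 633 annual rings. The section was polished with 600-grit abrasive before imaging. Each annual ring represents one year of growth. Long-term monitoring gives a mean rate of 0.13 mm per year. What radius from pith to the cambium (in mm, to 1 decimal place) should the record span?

82.3 mm

633 years of growth are recorded.
Length ≈ 0.13 × 633 = 82.3 mm.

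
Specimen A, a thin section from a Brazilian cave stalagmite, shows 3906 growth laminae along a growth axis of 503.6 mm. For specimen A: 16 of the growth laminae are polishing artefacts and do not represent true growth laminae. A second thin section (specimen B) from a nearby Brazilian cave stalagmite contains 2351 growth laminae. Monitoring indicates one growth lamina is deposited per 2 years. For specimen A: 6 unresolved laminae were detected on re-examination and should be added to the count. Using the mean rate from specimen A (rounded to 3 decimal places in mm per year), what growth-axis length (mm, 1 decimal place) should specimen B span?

Specimen A: true growth lamina count = 3906 − 16 + 6 = 3896.
Specimen A: at 2 years per growth lamina, 3896 × 2 = 7792 years.
A: Extension rate ≈ 503.6 / 7792 = 0.065 mm/year.
Specimen B: multiplying by 2 years per growth lamina: 2351 × 2 = 4702 years. Length of B = 0.065 × 4702 = 305.6 mm.

305.6 mm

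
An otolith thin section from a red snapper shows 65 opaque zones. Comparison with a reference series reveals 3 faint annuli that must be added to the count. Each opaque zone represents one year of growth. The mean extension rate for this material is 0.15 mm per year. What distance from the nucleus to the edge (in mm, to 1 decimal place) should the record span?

10.2 mm

True opaque zone count = 65 + 3 = 68.
Predicted length = 0.15 mm/year × 68 years = 10.2 mm.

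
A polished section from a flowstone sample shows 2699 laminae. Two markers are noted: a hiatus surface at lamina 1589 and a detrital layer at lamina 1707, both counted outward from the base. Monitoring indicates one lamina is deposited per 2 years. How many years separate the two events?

236 yr

The two markers are separated by 1707 − 1589 = 118 laminae.
At 2 years per lamina, 118 × 2 = 236 years.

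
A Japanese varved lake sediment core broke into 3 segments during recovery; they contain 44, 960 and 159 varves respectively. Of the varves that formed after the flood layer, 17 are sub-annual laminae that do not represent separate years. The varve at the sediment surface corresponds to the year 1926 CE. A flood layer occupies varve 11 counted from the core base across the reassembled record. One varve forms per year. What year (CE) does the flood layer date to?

791 CE

Total varves = 44 + 960 + 159 = 1163.
Between varve 11 and the sediment surface there are 1163 − 11 = 1152 varves.
Excluding 17 false varves: 1152 − 17 = 1135.
1926 − 1135 = 791 CE.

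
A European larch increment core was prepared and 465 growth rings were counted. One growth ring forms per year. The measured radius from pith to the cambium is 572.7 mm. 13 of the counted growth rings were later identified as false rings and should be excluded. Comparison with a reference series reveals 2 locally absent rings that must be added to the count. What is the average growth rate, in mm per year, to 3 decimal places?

After corrections the count is 465 − 13 + 2 = 454 growth rings.
Extension rate ≈ 572.7 / 454 = 1.261 mm per year.

1.261 mm per year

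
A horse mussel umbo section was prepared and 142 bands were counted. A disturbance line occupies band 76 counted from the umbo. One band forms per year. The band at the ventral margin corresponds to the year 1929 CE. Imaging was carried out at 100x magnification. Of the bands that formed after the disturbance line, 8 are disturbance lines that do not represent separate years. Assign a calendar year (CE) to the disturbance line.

1871 CE

Between band 76 and the ventral margin there are 142 − 76 = 66 bands.
Excluding 8 false bands: 66 − 8 = 58.
Counting back 58 years from 1929 CE places the disturbance line in 1929 − 58 = 1871 CE.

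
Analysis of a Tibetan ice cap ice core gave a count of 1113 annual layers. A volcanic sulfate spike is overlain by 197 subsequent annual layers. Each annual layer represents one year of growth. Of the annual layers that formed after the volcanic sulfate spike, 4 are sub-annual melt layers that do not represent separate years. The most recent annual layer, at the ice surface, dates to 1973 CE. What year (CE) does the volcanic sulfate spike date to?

There are 197 annual layers younger than the volcanic sulfate spike.
Excluding 4 false annual layers: 197 − 4 = 193.
The annual layer at the ice surface is 1973 CE, so the volcanic sulfate spike dates to 1973 − 193 = 1780 CE.

1780 CE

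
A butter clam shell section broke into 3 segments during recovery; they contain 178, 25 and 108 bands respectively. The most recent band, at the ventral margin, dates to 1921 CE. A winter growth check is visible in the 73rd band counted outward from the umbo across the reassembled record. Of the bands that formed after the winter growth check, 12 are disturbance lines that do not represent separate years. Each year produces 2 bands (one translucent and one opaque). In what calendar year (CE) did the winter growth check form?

Total bands = 178 + 25 + 108 = 311.
Between band 73 and the ventral margin there are 311 − 73 = 238 bands.
Removing the 12 false bands leaves 238 − 12 = 226 true bands beyond the winter growth check.
Dividing by 2 bands per year: 226 / 2 = 113 years.
1921 − 113 = 1808 CE.

1808 CE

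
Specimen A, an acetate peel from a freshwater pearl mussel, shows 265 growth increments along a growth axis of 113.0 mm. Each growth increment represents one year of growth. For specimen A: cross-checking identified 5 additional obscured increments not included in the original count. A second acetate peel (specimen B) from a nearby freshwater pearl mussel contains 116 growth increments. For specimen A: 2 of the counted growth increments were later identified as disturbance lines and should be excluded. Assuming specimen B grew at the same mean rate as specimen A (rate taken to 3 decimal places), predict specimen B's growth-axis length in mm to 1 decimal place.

49.0 mm

Specimen A: after corrections the count is 265 − 2 + 5 = 268 growth increments.
A: 113.0 mm over 268 years gives 113.0 / 268 ≈ 0.422 mm/year.
B's length ≈ 0.422 × 116 = 49.0 mm.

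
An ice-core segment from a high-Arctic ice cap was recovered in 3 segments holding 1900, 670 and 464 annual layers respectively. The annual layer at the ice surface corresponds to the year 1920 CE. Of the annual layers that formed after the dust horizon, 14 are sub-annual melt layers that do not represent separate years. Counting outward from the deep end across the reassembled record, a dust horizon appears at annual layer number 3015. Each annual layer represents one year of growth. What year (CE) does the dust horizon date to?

Total annual layers = 1900 + 670 + 464 = 3034.
Between annual layer 3015 and the ice surface there are 3034 − 3015 = 19 annual layers.
Excluding 14 false annual layers: 19 − 14 = 5.
Counting back 5 years from 1920 CE places the dust horizon in 1920 − 5 = 1915 CE.

1915 CE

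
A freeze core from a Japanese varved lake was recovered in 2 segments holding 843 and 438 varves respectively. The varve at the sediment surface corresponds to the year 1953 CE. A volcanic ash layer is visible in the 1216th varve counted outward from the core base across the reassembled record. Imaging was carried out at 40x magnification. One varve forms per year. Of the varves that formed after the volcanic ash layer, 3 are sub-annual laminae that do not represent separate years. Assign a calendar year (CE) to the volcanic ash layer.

Total varves = 843 + 438 = 1281.
Between varve 1216 and the sediment surface there are 1281 − 1216 = 65 varves.
Excluding 3 false varves: 65 − 3 = 62.
The varve at the sediment surface is 1953 CE, so the volcanic ash layer dates to 1953 − 62 = 1891 CE.

1891 CE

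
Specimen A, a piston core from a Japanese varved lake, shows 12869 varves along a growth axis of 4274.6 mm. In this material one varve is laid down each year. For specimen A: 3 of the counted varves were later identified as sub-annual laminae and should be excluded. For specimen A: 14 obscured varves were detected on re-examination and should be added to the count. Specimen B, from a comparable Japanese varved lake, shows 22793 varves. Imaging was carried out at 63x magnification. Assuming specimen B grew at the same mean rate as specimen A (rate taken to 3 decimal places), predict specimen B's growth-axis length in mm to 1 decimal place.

Specimen A: true varve count = 12869 − 3 + 14 = 12880.
A: Extension rate ≈ 4274.6 / 12880 = 0.332 mm/year.
Length of B = 0.332 × 22793 = 7567.3 mm.

7567.3 mm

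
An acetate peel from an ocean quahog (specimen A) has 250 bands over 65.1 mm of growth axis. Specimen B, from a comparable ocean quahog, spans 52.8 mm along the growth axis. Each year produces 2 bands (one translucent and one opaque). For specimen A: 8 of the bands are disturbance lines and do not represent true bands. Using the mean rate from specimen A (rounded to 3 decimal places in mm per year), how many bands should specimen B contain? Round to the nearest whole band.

196 bands

Specimen A: true band count = 250 − 8 = 242.
Specimen A: dividing by 2 bands per year: 242 / 2 = 121 years.
A: 65.1 mm over 121 years gives 65.1 / 121 ≈ 0.538 mm per year.
For B, 52.8 / 0.538 = 98.14 years; at 2 bands per year that is 98.14 × 2 ≈ 196 bands.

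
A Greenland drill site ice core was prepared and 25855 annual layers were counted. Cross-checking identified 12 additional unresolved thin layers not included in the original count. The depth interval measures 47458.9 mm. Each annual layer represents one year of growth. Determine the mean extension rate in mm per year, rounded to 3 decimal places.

1.835 mm per year

True annual layer count = 25855 + 12 = 25867.
Mean rate = 47458.9 mm / 25867 years ≈ 1.835 mm per year.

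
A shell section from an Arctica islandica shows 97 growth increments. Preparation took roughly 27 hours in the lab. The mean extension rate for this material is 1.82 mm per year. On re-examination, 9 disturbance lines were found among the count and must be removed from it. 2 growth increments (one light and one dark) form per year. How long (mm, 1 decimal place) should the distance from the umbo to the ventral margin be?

80.1 mm

Adjusted count: 97 − 9 = 88 growth increments.
With 2 growth increments per year, 88 / 2 = 44 years.
44 years at 1.82 mm/year gives 1.82 × 44 = 80.1 mm.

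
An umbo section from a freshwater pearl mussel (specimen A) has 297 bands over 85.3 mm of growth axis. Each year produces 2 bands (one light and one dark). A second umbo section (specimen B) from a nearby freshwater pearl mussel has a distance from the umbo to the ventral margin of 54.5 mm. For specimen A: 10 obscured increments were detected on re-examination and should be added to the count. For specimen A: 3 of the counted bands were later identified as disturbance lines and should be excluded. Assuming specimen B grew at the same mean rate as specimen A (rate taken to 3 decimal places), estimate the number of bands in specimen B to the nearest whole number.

Specimen A: true band count = 297 − 3 + 10 = 304.
Specimen A: 304 bands at 2 per year is 304 / 2 = 152 years.
A: 85.3 mm over 152 years gives 85.3 / 152 ≈ 0.561 mm per year.
Specimen B: 54.5 mm / 0.561 mm per year = 97.15 years; at 2 bands per year that is 97.15 × 2 ≈ 194 bands.

194 bands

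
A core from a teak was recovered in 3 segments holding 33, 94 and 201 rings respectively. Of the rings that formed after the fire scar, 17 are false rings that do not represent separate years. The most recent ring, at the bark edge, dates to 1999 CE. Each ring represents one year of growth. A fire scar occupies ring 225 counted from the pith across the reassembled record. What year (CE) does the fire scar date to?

Total rings = 33 + 94 + 201 = 328.
328 − 225 = 103 rings lie beyond the fire scar toward the bark edge.
103 − 17 false = 86 true rings after the fire scar.
Counting back 86 years from 1999 CE places the fire scar in 1999 − 86 = 1913 CE.

1913 CE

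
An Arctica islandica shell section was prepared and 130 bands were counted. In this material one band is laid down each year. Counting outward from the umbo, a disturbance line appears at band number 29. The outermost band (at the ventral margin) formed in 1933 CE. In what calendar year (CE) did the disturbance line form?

1832 CE

Between band 29 and the ventral margin there are 130 − 29 = 101 bands.
1933 − 101 = 1832 CE.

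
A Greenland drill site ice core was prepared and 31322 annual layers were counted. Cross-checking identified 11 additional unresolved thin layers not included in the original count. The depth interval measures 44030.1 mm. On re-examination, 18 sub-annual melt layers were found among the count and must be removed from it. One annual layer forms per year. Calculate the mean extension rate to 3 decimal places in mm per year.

1.406 mm per year

True annual layer count = 31322 − 18 + 11 = 31315.
Mean rate = 44030.1 mm / 31315 years ≈ 1.406 mm per year.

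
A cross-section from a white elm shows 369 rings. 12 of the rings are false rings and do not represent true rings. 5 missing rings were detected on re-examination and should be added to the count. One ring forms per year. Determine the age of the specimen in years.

After corrections the count is 369 − 12 + 5 = 362 rings.
With a one-to-one ring periodicity this is 362 years.

362 years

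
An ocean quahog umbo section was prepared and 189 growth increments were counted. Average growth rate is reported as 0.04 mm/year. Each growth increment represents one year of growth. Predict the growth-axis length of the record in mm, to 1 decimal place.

189 years of growth are recorded.
Predicted length = 0.04 mm/year × 189 years = 7.6 mm.

7.6 mm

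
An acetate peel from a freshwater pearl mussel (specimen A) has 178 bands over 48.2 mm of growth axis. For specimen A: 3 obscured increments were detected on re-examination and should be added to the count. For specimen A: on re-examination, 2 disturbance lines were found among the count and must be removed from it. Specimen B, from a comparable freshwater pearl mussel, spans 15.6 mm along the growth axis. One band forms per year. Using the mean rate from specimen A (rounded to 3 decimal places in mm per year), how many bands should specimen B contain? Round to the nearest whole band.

58 bands

Specimen A: correcting the raw count gives 178 − 2 + 3 = 179 true bands.
A: Mean rate = 48.2 mm / 179 years ≈ 0.269 mm/yr.
Specimen B: 15.6 mm / 0.269 mm per year = 57.99 years ≈ 58 bands.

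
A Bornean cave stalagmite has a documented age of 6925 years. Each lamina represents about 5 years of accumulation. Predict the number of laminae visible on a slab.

At 5 years per lamina, 6925 / 5 = 1385 laminae are expected.
So 1385 laminae should be present.

1385 laminae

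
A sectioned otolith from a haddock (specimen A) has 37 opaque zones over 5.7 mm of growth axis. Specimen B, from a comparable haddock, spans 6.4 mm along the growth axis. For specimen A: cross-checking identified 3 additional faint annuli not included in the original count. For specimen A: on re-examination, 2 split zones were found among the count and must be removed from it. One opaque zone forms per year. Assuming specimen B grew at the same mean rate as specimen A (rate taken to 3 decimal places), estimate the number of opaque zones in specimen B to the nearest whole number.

Specimen A: after corrections the count is 37 − 2 + 3 = 38 opaque zones.
A: Extension rate ≈ 5.7 / 38 = 0.150 mm per year.
Specimen B: 6.4 mm / 0.150 mm per year = 42.67 years ≈ 43 opaque zones.

43 opaque zones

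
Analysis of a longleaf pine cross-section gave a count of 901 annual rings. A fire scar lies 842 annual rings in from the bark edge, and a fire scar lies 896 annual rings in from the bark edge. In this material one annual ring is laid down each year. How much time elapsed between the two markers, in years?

The two markers are separated by 896 − 842 = 54 annual rings.
That is 54 years at one annual ring per year.

54 yr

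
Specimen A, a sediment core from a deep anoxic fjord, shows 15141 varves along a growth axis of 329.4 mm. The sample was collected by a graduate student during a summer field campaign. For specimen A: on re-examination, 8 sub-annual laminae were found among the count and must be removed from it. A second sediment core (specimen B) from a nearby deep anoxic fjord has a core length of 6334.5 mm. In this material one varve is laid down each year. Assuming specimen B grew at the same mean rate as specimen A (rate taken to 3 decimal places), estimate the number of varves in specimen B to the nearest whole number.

Specimen A: after corrections the count is 15141 − 8 = 15133 varves.
A: Extension rate ≈ 329.4 / 15133 = 0.022 mm per year.
For B, 6334.5 / 0.022 = 287931.82 years ≈ 287932 varves.

287932 varves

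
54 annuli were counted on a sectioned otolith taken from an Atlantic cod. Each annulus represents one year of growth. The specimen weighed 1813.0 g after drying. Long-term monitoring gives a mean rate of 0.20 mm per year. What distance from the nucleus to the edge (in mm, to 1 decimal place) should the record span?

10.8 mm

The record spans 54 years at 0.20 mm per year.
54 years at 0.20 mm/year gives 0.20 × 54 = 10.8 mm.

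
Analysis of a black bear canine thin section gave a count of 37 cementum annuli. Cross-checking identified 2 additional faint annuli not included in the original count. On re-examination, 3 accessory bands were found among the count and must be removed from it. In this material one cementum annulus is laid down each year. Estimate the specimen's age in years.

True cementum annulus count = 37 − 3 + 2 = 36.
With a one-to-one cementum annulus periodicity this is 36 years.

36 yr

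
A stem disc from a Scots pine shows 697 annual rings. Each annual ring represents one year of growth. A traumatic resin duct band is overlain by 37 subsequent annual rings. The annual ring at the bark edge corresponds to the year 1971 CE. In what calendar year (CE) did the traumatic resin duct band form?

37 annual rings formed after the traumatic resin duct band.
1971 − 37 = 1934 CE.

1934 CE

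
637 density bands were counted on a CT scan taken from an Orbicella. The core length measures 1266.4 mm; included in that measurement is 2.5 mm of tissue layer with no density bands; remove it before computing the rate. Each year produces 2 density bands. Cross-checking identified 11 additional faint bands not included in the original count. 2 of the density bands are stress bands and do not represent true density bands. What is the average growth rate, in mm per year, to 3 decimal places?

After corrections the count is 637 − 2 + 11 = 646 density bands.
Dividing by 2 density bands per year: 646 / 2 = 323 years.
Removing the 2.5 mm offcut leaves 1266.4 − 2.5 = 1263.9 mm.
Extension rate ≈ 1263.9 / 323 = 3.913 mm per year.

3.913 mm per year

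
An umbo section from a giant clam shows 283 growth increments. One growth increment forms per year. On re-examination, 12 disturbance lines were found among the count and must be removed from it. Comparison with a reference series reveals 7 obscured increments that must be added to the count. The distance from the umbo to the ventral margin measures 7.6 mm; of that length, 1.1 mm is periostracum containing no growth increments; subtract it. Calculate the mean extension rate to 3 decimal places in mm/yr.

Correcting the raw count gives 283 − 12 + 7 = 278 true growth increments.
The growth record spans 7.6 − 1.1 = 6.5 mm.
Mean rate = 6.5 mm / 278 years ≈ 0.023 mm/yr.

0.023 mm/yr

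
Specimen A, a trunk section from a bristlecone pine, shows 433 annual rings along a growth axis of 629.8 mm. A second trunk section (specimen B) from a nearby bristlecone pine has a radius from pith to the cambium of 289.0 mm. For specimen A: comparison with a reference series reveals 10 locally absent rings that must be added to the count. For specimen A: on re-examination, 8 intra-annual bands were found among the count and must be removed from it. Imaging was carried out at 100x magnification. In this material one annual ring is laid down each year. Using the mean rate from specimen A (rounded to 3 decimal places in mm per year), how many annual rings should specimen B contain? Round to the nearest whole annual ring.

Specimen A: correcting the raw count gives 433 − 8 + 10 = 435 true annual rings.
A: Mean rate = 629.8 mm / 435 years ≈ 1.448 mm per year.
B spans 289.0 / 1.448 = 199.59 years ≈ 200 annual rings.

200 annual rings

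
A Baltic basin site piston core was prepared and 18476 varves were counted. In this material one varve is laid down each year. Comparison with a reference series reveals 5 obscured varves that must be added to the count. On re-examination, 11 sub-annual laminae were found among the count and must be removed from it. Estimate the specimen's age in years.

After corrections the count is 18476 − 11 + 5 = 18470 varves.
At one varve per year, that is 18470 years.

18470 years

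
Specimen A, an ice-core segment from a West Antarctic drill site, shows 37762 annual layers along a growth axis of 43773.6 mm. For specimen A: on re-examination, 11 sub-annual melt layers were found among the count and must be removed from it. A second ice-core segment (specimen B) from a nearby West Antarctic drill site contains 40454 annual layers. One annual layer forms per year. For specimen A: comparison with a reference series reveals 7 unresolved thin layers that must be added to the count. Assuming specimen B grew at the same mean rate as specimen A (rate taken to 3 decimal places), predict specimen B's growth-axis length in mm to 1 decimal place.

Specimen A: correcting the raw count gives 37762 − 11 + 7 = 37758 true annual layers.
A: Extension rate ≈ 43773.6 / 37758 = 1.159 mm/year.
Length of B = 1.159 × 40454 = 46886.2 mm.

46886.2 mm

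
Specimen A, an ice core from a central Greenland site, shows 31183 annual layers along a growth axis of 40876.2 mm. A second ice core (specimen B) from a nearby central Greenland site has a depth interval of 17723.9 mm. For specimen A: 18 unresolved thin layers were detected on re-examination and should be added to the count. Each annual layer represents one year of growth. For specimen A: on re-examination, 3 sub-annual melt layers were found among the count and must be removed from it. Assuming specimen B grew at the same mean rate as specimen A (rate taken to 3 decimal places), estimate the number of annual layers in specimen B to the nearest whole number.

Specimen A: adjusted count: 31183 − 3 + 18 = 31198 annual layers.
A: 40876.2 mm over 31198 years gives 40876.2 / 31198 ≈ 1.310 mm/year.
Specimen B: 17723.9 mm / 1.310 mm per year = 13529.69 years ≈ 13530 annual layers.

13530 annual layers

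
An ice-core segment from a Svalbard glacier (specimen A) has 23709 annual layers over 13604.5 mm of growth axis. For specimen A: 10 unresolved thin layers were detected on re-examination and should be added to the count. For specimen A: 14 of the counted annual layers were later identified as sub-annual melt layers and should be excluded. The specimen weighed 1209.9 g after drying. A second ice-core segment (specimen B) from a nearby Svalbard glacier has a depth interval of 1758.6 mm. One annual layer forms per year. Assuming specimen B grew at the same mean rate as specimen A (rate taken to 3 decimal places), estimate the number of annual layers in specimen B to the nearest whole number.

Specimen A: adjusted count: 23709 − 14 + 10 = 23705 annual layers.
A: Extension rate ≈ 13604.5 / 23705 = 0.574 mm/year.
For B, 1758.6 / 0.574 = 3063.76 years ≈ 3064 annual layers.

3064 annual layers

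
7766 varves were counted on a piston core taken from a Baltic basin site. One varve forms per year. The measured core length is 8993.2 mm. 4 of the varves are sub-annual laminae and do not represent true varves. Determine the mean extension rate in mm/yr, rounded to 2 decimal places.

Adjusted count: 7766 − 4 = 7762 varves.
Mean rate = 8993.2 mm / 7762 years ≈ 1.16 mm/yr.

1.16 mm/yr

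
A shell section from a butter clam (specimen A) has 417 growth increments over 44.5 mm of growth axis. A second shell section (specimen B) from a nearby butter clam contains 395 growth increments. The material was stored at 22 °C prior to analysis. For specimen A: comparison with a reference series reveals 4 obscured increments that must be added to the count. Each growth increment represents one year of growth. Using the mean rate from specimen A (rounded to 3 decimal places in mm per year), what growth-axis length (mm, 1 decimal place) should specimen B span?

41.9 mm

Specimen A: correcting the raw count gives 417 + 4 = 421 true growth increments.
A: Extension rate ≈ 44.5 / 421 = 0.106 mm/yr.
Length of B = 0.106 × 395 = 41.9 mm.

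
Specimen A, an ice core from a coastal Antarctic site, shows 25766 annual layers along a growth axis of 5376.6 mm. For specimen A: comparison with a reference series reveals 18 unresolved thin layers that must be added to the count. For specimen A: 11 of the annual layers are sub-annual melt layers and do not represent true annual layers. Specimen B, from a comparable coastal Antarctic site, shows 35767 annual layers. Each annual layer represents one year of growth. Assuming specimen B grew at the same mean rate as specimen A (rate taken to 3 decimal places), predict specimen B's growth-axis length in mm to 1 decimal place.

Specimen A: adjusted count: 25766 − 11 + 18 = 25773 annual layers.
A: Mean rate = 5376.6 mm / 25773 years ≈ 0.209 mm/yr.
B's length ≈ 0.209 × 35767 = 7475.3 mm.

7475.3 mm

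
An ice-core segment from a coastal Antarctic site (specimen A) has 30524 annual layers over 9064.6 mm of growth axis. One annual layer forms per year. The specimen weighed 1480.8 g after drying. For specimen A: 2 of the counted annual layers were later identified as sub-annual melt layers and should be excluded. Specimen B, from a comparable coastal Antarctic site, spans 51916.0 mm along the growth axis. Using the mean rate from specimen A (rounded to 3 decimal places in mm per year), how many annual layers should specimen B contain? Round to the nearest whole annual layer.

174801 annual layers

Specimen A: adjusted count: 30524 − 2 = 30522 annual layers.
A: 9064.6 mm over 30522 years gives 9064.6 / 30522 ≈ 0.297 mm/year.
For B, 51916.0 / 0.297 = 174801.35 years ≈ 174801 annual layers.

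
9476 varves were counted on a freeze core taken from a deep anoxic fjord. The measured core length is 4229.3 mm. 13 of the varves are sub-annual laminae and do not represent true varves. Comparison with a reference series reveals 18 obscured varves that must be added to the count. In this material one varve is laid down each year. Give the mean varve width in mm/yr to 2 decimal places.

0.45 mm/yr

Adjusted count: 9476 − 13 + 18 = 9481 varves.
Mean rate = 4229.3 mm / 9481 years ≈ 0.45 mm/yr.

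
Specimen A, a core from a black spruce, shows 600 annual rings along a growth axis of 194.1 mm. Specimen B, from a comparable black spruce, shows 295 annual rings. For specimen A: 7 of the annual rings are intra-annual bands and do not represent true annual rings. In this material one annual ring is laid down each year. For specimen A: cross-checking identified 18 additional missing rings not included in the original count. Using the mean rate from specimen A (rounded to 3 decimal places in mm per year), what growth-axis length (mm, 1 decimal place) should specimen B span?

Specimen A: true annual ring count = 600 − 7 + 18 = 611.
A: Extension rate ≈ 194.1 / 611 = 0.318 mm/yr.
For B, 0.318 mm/year × 295 years = 93.8 mm.

93.8 mm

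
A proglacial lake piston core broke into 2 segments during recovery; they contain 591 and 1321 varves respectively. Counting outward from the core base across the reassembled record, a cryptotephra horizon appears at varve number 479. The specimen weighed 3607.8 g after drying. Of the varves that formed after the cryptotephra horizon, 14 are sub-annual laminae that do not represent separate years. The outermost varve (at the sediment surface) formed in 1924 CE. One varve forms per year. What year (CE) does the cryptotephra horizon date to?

Total varves = 591 + 1321 = 1912.
The cryptotephra horizon sits at varve 479 from the core base, so 1912 − 479 = 1433 varves formed after it.
1433 − 14 false = 1419 true varves after the cryptotephra horizon.
1924 − 1419 = 505 CE.

505 CE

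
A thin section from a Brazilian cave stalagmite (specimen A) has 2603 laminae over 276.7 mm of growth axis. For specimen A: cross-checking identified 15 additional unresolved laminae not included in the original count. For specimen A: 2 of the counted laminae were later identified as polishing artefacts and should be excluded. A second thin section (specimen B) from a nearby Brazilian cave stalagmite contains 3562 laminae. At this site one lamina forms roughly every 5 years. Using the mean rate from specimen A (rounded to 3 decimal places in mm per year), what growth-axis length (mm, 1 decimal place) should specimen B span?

Specimen A: correcting the raw count gives 2603 − 2 + 15 = 2616 true laminae.
Specimen A: at 5 years per lamina, 2616 × 5 = 13080 years.
A: Mean rate = 276.7 mm / 13080 years ≈ 0.021 mm/year.
Specimen B: multiplying by 5 years per lamina: 3562 × 5 = 17810 years. B's length ≈ 0.021 × 17810 = 374.0 mm.

374.0 mm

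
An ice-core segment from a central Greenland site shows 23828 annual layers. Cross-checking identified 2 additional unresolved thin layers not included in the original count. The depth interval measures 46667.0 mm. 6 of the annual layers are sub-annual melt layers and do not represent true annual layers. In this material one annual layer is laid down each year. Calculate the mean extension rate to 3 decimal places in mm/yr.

1.959 mm/yr

Adjusted count: 23828 − 6 + 2 = 23824 annual layers.
Mean rate = 46667.0 mm / 23824 years ≈ 1.959 mm/yr.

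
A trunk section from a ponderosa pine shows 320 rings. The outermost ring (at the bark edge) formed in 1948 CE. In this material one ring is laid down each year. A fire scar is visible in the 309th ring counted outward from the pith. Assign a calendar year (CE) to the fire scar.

Between ring 309 and the bark edge there are 320 − 309 = 11 rings.
1948 − 11 = 1937 CE.

1937 CE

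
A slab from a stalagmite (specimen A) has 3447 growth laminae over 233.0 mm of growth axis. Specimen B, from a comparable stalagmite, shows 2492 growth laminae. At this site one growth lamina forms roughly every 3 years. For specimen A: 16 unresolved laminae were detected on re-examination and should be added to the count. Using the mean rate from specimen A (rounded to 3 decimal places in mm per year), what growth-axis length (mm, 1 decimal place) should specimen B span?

164.5 mm

Specimen A: correcting the raw count gives 3447 + 16 = 3463 true growth laminae.
Specimen A: at 3 years per growth lamina, 3463 × 3 = 10389 years.
A: 233.0 mm over 10389 years gives 233.0 / 10389 ≈ 0.022 mm per year.
Specimen B: 2492 growth laminae at 3 years each span 2492 × 3 = 7476 years. For B, 0.022 mm/year × 7476 years = 164.5 mm.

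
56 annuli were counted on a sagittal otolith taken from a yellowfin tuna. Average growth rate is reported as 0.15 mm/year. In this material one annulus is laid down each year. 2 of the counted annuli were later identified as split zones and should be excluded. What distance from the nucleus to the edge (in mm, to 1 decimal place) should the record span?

After corrections the count is 56 − 2 = 54 annuli.
Predicted length = 0.15 mm/year × 54 years = 8.1 mm.

8.1 mm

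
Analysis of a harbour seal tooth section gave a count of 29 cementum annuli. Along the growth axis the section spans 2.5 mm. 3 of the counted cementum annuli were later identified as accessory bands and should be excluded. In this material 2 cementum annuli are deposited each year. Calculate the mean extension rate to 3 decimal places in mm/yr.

0.192 mm/yr

Correcting the raw count gives 29 − 3 = 26 true cementum annuli.
26 cementum annuli at 2 per year is 26 / 2 = 13 years.
Extension rate ≈ 2.5 / 13 = 0.192 mm/yr.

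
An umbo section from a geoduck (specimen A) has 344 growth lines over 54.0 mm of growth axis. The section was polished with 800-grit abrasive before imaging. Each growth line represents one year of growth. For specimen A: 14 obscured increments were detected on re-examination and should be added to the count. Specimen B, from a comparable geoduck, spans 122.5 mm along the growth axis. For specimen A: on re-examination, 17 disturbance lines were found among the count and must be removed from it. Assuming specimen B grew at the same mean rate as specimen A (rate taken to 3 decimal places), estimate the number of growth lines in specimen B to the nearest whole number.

775 growth lines

Specimen A: after corrections the count is 344 − 17 + 14 = 341 growth lines.
A: 54.0 mm over 341 years gives 54.0 / 341 ≈ 0.158 mm per year.
B spans 122.5 / 0.158 = 775.32 years ≈ 775 growth lines.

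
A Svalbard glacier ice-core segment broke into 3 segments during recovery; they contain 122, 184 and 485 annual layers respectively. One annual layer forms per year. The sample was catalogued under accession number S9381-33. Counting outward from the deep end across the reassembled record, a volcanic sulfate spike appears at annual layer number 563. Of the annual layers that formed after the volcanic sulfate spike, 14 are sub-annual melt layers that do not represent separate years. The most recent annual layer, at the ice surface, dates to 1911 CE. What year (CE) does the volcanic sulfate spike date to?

1697 CE

Total annual layers = 122 + 184 + 485 = 791.
Between annual layer 563 and the ice surface there are 791 − 563 = 228 annual layers.
Excluding 14 false annual layers: 228 − 14 = 214.
1911 − 214 = 1697 CE.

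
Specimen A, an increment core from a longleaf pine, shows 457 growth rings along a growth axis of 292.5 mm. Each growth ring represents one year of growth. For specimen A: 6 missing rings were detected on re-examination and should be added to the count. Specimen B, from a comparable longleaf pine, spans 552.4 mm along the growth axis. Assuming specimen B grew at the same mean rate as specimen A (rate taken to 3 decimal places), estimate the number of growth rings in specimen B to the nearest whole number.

874 growth rings

Specimen A: correcting the raw count gives 457 + 6 = 463 true growth rings.
A: Mean rate = 292.5 mm / 463 years ≈ 0.632 mm/yr.
Specimen B: 552.4 mm / 0.632 mm per year = 874.05 years ≈ 874 growth rings.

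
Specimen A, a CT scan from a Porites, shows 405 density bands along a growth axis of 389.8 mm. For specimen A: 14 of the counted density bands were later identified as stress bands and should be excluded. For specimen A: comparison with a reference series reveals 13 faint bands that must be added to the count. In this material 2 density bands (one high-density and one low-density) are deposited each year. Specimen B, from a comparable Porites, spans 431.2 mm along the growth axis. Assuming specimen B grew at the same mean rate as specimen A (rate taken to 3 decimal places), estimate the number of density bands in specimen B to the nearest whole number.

Specimen A: correcting the raw count gives 405 − 14 + 13 = 404 true density bands.
Specimen A: with 2 density bands per year, 404 / 2 = 202 years.
A: 389.8 mm over 202 years gives 389.8 / 202 ≈ 1.930 mm/yr.
Specimen B: 431.2 mm / 1.930 mm per year = 223.42 years; at 2 density bands per year that is 223.42 × 2 ≈ 447 density bands.

447 density bands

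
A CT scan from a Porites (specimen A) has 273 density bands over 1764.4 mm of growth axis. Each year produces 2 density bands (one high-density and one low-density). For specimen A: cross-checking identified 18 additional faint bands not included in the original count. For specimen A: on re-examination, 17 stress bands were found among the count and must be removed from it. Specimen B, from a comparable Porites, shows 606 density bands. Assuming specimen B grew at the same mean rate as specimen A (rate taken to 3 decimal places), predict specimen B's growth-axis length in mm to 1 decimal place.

Specimen A: true density band count = 273 − 17 + 18 = 274.
Specimen A: 274 density bands at 2 per year is 274 / 2 = 137 years.
A: 1764.4 mm over 137 years gives 1764.4 / 137 ≈ 12.879 mm/yr.
Specimen B: with 2 density bands per year, 606 / 2 = 303 years. For B, 12.879 mm/year × 303 years = 3902.3 mm.

3902.3 mm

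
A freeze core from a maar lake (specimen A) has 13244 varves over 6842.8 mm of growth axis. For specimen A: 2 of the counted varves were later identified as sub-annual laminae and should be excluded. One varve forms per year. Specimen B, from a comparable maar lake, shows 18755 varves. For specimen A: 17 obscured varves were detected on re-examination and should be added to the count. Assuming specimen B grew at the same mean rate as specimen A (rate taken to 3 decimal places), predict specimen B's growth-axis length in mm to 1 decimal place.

Specimen A: true varve count = 13244 − 2 + 17 = 13259.
A: 6842.8 mm over 13259 years gives 6842.8 / 13259 ≈ 0.516 mm/yr.
B's length ≈ 0.516 × 18755 = 9677.6 mm.

9677.6 mm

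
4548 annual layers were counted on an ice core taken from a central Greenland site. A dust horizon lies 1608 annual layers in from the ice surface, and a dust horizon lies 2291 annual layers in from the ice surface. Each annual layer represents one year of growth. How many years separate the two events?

Separation: 2291 − 1608 = 683 annual layers.
At one annual layer per year, 683 years elapsed between them.

683 yr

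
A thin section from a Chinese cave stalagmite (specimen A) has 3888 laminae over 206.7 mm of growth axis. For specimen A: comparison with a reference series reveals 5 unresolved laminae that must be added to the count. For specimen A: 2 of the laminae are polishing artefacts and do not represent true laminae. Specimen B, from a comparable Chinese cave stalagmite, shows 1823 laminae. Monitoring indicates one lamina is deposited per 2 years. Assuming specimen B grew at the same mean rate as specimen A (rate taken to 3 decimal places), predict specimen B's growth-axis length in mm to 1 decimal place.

Specimen A: true lamina count = 3888 − 2 + 5 = 3891.
Specimen A: multiplying by 2 years per lamina: 3891 × 2 = 7782 years.
A: Mean rate = 206.7 mm / 7782 years ≈ 0.027 mm/yr.
Specimen B: at 2 years per lamina, 1823 × 2 = 3646 years. B's length ≈ 0.027 × 3646 = 98.4 mm.

98.4 mm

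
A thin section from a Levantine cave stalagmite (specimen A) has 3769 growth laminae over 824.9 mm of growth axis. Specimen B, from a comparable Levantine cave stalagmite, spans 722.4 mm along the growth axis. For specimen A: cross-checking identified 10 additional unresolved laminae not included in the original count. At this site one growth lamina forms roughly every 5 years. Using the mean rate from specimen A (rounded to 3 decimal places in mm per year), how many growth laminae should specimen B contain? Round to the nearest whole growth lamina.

Specimen A: true growth lamina count = 3769 + 10 = 3779.
Specimen A: multiplying by 5 years per growth lamina: 3779 × 5 = 18895 years.
A: 824.9 mm over 18895 years gives 824.9 / 18895 ≈ 0.044 mm/year.
Specimen B: 722.4 mm / 0.044 mm per year = 16418.18 years; at 5 years per growth lamina that is 16418.18 / 5 ≈ 3284 growth laminae.

3284 growth laminae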